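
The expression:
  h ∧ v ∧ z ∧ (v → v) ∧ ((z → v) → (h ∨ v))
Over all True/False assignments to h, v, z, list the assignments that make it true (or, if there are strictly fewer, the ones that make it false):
is true only for:
  h=True, v=True, z=True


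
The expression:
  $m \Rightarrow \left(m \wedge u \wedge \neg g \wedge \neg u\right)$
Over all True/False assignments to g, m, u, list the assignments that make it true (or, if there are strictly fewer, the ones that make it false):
is true only for:
  g=False, m=False, u=False;
  g=False, m=False, u=True;
  g=True, m=False, u=False;
  g=True, m=False, u=True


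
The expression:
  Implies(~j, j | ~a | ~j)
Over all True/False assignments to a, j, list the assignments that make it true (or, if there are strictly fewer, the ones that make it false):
is always true.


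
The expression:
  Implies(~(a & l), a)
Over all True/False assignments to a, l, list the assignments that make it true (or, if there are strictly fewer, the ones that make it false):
is true only for:
  a=True, l=False;
  a=True, l=True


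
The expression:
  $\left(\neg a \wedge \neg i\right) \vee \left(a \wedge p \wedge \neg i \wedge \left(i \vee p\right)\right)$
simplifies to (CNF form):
$\neg i \wedge \left(p \vee \neg a\right)$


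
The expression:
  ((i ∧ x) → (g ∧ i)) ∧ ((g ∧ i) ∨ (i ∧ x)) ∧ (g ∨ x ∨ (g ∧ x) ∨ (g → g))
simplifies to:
g ∧ i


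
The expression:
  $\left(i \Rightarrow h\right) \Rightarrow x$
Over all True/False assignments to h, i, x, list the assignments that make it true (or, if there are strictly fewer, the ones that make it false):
is false only for:
  h=False, i=False, x=False;
  h=True, i=False, x=False;
  h=True, i=True, x=False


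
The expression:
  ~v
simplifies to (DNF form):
~v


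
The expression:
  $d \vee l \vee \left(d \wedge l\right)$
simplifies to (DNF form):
$d \vee l$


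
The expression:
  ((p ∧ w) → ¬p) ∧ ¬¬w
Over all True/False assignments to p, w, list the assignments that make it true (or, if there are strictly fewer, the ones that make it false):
is true only for:
  p=False, w=True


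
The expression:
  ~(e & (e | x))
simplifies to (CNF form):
~e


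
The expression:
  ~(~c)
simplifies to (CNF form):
c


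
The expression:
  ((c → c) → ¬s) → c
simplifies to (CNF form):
c ∨ s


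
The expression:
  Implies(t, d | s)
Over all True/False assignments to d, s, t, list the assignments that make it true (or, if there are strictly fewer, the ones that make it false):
is false only for:
  d=False, s=False, t=True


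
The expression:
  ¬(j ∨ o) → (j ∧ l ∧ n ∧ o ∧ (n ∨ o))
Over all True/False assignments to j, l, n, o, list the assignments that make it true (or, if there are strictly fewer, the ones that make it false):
is false only for:
  j=False, l=False, n=False, o=False;
  j=False, l=False, n=True, o=False;
  j=False, l=True, n=False, o=False;
  j=False, l=True, n=True, o=False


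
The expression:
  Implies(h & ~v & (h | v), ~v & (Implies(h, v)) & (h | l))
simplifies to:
v | ~h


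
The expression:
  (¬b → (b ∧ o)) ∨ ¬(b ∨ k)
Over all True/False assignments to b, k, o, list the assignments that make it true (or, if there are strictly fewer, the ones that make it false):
is false only for:
  b=False, k=True, o=False;
  b=False, k=True, o=True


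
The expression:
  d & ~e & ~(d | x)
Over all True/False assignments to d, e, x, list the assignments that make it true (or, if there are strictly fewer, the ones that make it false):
is never true.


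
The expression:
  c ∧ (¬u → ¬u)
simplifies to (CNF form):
c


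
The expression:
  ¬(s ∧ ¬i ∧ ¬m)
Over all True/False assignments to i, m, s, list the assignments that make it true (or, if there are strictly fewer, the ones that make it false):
is false only for:
  i=False, m=False, s=True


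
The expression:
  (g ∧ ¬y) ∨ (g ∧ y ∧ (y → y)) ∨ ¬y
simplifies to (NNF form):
g ∨ ¬y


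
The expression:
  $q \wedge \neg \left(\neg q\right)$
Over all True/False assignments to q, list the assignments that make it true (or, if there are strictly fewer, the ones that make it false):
is true only for:
  q=True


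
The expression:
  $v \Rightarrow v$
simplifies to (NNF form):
$\text{True}$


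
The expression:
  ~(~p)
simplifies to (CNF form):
p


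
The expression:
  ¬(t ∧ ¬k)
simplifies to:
k ∨ ¬t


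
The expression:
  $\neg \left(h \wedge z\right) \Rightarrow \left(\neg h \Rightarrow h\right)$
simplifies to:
$h$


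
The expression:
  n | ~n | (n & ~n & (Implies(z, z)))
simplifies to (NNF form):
True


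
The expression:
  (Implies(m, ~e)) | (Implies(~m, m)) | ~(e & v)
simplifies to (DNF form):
True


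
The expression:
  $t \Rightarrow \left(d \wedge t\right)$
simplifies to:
$d \vee \neg t$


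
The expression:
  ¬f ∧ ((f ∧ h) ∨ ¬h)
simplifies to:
¬f ∧ ¬h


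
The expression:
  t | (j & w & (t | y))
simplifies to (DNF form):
t | (j & w & y)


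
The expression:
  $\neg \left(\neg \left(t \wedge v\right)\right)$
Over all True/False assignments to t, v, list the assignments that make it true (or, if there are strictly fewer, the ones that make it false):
is true only for:
  t=True, v=True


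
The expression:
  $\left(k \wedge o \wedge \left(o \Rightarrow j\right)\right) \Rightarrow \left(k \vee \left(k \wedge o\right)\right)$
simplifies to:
$\text{True}$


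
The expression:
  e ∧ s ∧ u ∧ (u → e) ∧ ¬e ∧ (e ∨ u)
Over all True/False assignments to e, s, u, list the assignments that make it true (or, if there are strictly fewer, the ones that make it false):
is never true.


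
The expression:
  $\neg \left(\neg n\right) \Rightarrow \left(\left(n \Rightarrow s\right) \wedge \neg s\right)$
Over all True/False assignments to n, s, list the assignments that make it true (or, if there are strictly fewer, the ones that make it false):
is true only for:
  n=False, s=False;
  n=False, s=True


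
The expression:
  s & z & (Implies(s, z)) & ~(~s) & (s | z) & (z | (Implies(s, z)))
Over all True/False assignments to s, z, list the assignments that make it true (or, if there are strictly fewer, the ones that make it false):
is true only for:
  s=True, z=True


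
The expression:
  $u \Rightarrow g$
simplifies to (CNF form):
$g \vee \neg u$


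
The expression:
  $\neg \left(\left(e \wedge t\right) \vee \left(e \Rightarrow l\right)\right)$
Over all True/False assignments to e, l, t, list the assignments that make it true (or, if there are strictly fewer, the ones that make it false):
is true only for:
  e=True, l=False, t=False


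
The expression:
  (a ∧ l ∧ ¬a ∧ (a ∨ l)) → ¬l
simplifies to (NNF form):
True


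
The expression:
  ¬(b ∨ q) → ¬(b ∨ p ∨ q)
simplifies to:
b ∨ q ∨ ¬p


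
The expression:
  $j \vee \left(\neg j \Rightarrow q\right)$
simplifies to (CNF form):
$j \vee q$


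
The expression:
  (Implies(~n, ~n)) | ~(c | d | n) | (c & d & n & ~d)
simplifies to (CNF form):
True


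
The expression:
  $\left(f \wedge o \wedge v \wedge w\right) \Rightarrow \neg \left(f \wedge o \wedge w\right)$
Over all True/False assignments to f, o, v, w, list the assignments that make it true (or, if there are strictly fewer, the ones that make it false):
is false only for:
  f=True, o=True, v=True, w=True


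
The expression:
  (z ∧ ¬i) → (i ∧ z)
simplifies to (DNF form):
i ∨ ¬z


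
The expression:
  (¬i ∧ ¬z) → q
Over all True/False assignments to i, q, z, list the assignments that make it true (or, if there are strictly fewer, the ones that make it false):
is false only for:
  i=False, q=False, z=False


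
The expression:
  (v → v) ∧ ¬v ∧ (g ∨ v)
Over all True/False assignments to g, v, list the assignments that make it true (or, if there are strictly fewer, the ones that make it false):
is true only for:
  g=True, v=False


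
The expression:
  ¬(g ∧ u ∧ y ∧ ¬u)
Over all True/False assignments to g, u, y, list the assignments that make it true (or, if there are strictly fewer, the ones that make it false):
is always true.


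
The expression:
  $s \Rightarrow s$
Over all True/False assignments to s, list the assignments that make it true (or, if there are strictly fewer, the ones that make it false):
is always true.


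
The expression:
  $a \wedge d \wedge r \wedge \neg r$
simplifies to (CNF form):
$\text{False}$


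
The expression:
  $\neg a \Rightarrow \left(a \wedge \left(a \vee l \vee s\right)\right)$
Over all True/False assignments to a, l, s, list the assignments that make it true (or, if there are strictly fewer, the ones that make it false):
is true only for:
  a=True, l=False, s=False;
  a=True, l=False, s=True;
  a=True, l=True, s=False;
  a=True, l=True, s=True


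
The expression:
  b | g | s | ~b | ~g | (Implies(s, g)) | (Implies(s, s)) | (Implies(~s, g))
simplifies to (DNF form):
True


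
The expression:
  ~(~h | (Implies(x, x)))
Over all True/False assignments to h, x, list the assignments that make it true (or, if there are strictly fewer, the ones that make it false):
is never true.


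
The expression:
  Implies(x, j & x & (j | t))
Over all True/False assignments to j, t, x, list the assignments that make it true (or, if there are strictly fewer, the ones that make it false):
is false only for:
  j=False, t=False, x=True;
  j=False, t=True, x=True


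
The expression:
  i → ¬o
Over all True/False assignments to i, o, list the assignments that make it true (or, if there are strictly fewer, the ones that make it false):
is false only for:
  i=True, o=True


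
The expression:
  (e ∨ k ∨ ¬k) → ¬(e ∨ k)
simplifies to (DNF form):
¬e ∧ ¬k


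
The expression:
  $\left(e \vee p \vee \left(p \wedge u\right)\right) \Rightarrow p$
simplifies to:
$p \vee \neg e$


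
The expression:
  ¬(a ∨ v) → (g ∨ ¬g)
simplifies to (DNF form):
True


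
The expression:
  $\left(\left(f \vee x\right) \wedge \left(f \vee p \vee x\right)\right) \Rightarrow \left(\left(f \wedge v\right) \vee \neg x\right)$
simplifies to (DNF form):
$\left(f \wedge v\right) \vee \neg x$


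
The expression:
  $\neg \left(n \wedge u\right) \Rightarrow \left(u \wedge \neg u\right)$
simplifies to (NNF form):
$n \wedge u$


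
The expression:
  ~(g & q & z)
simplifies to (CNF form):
~g | ~q | ~z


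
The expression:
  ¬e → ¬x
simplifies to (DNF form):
e ∨ ¬x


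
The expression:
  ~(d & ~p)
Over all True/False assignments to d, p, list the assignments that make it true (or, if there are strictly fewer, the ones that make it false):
is false only for:
  d=True, p=False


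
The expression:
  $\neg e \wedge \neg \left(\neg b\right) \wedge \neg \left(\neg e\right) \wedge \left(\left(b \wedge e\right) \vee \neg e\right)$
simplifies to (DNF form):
$\text{False}$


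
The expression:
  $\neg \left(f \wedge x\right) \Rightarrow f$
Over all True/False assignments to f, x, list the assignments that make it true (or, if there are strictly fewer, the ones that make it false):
is true only for:
  f=True, x=False;
  f=True, x=True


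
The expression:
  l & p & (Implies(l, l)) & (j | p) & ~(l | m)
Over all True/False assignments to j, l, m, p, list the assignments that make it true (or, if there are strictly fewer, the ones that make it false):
is never true.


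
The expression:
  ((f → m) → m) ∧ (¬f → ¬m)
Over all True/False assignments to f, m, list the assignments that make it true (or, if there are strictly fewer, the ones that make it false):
is true only for:
  f=True, m=False;
  f=True, m=True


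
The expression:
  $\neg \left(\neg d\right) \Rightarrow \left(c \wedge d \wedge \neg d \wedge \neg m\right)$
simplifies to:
$\neg d$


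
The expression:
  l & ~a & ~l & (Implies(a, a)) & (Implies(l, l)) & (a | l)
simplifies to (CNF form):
False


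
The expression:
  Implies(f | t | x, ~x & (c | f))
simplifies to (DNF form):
(c & ~x) | (f & ~x) | (~t & ~x)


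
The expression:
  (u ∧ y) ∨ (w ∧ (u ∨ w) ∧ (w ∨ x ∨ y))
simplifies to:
w ∨ (u ∧ y)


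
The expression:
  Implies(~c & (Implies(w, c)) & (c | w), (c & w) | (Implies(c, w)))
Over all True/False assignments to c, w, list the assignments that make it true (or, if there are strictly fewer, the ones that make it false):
is always true.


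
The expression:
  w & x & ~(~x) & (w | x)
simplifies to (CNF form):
w & x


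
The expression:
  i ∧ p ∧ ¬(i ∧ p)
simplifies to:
False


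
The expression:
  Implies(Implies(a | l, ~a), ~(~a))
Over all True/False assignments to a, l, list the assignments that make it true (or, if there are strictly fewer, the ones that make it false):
is true only for:
  a=True, l=False;
  a=True, l=True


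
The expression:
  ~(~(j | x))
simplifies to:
j | x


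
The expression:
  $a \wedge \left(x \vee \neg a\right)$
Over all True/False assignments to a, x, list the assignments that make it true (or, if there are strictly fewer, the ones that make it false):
is true only for:
  a=True, x=True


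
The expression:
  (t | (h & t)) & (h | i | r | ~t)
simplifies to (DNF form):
(h & t) | (i & t) | (r & t)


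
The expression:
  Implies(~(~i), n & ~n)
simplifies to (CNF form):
~i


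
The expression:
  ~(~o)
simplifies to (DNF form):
o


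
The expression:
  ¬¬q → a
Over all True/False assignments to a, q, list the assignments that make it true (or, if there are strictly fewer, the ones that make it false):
is false only for:
  a=False, q=True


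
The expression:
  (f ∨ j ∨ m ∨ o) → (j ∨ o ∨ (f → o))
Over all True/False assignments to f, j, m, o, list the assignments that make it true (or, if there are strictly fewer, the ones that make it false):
is false only for:
  f=True, j=False, m=False, o=False;
  f=True, j=False, m=True, o=False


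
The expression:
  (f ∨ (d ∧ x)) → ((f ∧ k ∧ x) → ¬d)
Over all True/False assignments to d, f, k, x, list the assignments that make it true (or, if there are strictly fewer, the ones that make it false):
is false only for:
  d=True, f=True, k=True, x=True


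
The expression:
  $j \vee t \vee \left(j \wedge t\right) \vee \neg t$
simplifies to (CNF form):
$\text{True}$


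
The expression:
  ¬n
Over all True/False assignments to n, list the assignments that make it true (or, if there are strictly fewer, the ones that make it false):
is true only for:
  n=False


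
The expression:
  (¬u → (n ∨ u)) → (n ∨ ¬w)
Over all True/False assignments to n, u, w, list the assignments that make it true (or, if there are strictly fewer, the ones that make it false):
is false only for:
  n=False, u=True, w=True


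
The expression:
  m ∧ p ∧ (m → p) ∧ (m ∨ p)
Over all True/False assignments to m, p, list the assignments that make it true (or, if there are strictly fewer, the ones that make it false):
is true only for:
  m=True, p=True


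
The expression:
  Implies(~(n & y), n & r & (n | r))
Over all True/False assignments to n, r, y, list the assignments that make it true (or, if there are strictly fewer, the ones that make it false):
is true only for:
  n=True, r=False, y=True;
  n=True, r=True, y=False;
  n=True, r=True, y=True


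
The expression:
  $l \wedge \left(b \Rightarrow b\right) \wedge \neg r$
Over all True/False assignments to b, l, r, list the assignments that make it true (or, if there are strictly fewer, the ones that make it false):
is true only for:
  b=False, l=True, r=False;
  b=True, l=True, r=False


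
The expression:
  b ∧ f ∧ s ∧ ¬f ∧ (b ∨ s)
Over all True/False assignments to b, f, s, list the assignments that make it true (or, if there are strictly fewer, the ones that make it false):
is never true.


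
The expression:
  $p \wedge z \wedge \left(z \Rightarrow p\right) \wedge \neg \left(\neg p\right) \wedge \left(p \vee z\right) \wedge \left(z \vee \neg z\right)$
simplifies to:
$p \wedge z$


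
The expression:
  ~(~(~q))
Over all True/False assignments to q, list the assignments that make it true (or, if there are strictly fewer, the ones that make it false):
is true only for:
  q=False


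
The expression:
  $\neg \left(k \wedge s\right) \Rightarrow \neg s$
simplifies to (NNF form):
$k \vee \neg s$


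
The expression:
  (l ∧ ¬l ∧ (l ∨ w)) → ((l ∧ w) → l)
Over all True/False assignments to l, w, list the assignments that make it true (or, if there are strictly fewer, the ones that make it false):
is always true.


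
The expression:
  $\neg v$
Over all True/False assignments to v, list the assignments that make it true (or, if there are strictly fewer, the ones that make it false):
is true only for:
  v=False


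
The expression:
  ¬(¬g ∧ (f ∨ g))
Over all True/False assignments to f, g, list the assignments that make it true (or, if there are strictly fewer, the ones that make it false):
is false only for:
  f=True, g=False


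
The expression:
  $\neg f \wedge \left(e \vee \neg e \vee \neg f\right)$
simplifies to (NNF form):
$\neg f$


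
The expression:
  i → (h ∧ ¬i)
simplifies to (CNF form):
¬i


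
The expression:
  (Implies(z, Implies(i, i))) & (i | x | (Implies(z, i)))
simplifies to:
i | x | ~z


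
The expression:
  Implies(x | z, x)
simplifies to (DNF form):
x | ~z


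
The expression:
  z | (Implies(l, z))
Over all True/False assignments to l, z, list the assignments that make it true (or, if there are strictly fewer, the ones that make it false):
is false only for:
  l=True, z=False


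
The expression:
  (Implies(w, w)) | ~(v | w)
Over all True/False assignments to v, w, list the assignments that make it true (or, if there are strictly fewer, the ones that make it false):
is always true.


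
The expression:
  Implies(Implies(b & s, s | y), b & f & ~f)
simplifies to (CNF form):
False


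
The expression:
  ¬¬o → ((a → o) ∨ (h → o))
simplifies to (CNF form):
True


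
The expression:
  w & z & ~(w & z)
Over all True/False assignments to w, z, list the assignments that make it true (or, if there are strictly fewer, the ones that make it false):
is never true.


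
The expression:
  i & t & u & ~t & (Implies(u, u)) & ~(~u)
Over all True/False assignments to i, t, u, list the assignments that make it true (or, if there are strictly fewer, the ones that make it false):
is never true.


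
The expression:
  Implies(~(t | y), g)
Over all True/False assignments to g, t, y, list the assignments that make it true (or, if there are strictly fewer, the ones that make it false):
is false only for:
  g=False, t=False, y=False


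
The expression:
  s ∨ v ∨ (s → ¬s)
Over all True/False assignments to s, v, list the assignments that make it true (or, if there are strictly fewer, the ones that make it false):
is always true.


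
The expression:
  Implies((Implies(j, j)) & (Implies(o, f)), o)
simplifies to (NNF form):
o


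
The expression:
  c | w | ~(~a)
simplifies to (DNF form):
a | c | w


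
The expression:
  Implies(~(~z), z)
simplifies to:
True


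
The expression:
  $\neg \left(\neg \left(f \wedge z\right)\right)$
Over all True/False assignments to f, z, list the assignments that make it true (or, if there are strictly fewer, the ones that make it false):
is true only for:
  f=True, z=True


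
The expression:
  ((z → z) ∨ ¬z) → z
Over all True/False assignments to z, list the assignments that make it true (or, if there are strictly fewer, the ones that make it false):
is true only for:
  z=True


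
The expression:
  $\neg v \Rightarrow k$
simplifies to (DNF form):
$k \vee v$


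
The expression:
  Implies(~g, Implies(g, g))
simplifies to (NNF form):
True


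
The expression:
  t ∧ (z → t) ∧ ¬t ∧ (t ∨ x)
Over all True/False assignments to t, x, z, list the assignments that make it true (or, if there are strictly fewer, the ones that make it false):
is never true.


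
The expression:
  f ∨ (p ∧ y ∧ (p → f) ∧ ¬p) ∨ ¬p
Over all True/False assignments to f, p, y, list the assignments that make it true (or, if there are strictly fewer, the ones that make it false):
is false only for:
  f=False, p=True, y=False;
  f=False, p=True, y=True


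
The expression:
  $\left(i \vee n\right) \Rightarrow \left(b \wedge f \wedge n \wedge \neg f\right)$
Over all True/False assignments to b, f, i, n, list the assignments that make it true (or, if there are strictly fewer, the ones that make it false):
is true only for:
  b=False, f=False, i=False, n=False;
  b=False, f=True, i=False, n=False;
  b=True, f=False, i=False, n=False;
  b=True, f=True, i=False, n=False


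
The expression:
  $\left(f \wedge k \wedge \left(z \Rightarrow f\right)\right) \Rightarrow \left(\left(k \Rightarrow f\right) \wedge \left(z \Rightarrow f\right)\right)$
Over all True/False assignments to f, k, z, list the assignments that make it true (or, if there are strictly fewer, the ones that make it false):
is always true.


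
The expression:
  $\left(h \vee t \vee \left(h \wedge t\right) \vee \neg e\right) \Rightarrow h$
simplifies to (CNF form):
$\left(e \vee h\right) \wedge \left(h \vee \neg t\right)$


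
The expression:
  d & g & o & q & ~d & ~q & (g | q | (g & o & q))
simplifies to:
False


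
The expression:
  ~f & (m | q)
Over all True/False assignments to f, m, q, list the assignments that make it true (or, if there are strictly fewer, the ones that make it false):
is true only for:
  f=False, m=False, q=True;
  f=False, m=True, q=False;
  f=False, m=True, q=True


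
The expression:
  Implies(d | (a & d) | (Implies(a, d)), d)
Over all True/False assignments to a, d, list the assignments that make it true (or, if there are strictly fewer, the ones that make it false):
is false only for:
  a=False, d=False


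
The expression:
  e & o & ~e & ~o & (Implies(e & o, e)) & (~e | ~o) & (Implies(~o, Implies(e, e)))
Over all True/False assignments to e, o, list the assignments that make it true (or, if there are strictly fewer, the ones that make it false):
is never true.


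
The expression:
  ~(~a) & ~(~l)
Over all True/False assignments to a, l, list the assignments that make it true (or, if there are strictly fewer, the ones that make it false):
is true only for:
  a=True, l=True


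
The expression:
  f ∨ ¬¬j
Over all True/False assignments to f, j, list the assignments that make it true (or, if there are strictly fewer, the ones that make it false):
is false only for:
  f=False, j=False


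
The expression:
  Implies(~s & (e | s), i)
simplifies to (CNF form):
i | s | ~e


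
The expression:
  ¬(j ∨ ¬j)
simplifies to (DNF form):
False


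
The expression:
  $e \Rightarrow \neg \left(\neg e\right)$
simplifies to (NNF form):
$\text{True}$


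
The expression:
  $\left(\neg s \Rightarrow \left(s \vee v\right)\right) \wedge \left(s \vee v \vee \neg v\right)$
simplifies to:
$s \vee v$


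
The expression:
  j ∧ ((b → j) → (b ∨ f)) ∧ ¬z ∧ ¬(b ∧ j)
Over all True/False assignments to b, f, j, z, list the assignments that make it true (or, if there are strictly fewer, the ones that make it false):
is true only for:
  b=False, f=True, j=True, z=False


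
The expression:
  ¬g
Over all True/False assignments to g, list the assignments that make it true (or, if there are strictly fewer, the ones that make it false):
is true only for:
  g=False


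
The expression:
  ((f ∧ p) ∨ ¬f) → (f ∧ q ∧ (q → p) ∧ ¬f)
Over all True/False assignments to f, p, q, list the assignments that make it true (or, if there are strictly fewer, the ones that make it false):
is true only for:
  f=True, p=False, q=False;
  f=True, p=False, q=True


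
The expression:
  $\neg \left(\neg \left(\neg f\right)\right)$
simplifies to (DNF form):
$\neg f$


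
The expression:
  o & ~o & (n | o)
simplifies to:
False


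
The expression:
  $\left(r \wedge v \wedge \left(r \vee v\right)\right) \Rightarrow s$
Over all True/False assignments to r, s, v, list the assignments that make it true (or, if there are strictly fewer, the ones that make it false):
is false only for:
  r=True, s=False, v=True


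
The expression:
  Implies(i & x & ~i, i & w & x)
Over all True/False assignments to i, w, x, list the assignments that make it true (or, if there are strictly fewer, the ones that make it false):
is always true.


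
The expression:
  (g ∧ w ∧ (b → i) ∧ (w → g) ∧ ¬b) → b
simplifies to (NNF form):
b ∨ ¬g ∨ ¬w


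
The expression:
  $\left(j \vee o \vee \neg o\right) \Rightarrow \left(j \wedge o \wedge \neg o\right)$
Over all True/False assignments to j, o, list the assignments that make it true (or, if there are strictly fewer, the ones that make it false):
is never true.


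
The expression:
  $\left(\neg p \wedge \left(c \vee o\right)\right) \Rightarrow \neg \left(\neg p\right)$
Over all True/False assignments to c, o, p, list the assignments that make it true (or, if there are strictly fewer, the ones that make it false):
is false only for:
  c=False, o=True, p=False;
  c=True, o=False, p=False;
  c=True, o=True, p=False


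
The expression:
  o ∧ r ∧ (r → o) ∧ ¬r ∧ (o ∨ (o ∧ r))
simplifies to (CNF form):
False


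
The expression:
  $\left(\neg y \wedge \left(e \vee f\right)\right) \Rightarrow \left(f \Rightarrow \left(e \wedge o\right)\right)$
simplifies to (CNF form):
$\left(e \vee y \vee \neg f\right) \wedge \left(o \vee y \vee \neg f\right)$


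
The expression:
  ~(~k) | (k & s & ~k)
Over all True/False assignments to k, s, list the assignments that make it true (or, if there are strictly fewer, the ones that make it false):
is true only for:
  k=True, s=False;
  k=True, s=True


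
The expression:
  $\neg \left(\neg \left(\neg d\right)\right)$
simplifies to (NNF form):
$\neg d$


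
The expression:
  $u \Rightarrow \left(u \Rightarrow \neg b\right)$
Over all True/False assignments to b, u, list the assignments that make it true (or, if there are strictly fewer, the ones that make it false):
is false only for:
  b=True, u=True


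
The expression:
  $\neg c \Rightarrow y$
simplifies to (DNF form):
$c \vee y$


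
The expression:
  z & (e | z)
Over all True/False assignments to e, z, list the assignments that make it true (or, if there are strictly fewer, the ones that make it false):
is true only for:
  e=False, z=True;
  e=True, z=True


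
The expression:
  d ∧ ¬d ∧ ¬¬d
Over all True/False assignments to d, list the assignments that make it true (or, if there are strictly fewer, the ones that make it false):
is never true.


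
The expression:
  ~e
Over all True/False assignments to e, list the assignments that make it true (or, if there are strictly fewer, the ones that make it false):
is true only for:
  e=False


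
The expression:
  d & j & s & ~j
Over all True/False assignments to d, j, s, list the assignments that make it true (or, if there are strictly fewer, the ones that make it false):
is never true.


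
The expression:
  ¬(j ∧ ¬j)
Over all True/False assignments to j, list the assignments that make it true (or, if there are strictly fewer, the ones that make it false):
is always true.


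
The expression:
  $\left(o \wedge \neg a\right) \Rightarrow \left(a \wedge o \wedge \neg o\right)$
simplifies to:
$a \vee \neg o$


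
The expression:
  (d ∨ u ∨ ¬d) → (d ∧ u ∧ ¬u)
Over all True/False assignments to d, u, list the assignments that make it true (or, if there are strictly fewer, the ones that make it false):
is never true.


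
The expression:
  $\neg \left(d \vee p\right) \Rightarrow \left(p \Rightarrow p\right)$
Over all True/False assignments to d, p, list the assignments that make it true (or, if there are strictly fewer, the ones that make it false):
is always true.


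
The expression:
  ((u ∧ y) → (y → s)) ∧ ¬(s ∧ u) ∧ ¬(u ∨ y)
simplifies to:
¬u ∧ ¬y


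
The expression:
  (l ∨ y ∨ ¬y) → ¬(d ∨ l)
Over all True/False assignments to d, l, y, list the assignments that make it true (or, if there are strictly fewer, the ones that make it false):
is true only for:
  d=False, l=False, y=False;
  d=False, l=False, y=True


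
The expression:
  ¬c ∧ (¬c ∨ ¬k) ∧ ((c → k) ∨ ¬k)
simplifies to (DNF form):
¬c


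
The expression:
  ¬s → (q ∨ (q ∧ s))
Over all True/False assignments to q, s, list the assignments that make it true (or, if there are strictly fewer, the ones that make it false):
is false only for:
  q=False, s=False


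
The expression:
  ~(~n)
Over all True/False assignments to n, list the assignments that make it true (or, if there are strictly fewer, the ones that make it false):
is true only for:
  n=True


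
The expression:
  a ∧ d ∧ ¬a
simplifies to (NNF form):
False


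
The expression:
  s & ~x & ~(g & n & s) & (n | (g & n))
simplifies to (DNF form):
n & s & ~g & ~x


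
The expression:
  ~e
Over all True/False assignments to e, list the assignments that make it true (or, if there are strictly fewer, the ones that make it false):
is true only for:
  e=False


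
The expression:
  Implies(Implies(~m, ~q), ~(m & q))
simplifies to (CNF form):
~m | ~q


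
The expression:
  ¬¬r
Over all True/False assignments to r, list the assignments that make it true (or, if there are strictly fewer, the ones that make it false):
is true only for:
  r=True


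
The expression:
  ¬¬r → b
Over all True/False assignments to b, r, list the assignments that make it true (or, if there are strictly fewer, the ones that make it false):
is false only for:
  b=False, r=True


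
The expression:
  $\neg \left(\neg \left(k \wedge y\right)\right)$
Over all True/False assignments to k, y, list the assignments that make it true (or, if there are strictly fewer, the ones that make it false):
is true only for:
  k=True, y=True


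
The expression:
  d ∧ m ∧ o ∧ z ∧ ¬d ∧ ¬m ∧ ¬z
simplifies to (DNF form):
False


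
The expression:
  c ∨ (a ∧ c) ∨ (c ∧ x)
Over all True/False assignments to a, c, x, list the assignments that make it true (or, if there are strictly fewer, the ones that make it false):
is true only for:
  a=False, c=True, x=False;
  a=False, c=True, x=True;
  a=True, c=True, x=False;
  a=True, c=True, x=True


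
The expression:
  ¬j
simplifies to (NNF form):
¬j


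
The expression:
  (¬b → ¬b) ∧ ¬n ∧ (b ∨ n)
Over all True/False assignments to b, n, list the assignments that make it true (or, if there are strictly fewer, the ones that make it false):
is true only for:
  b=True, n=False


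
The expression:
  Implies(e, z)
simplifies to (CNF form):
z | ~e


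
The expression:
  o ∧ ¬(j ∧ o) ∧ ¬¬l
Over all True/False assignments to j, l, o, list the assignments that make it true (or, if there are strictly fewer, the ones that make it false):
is true only for:
  j=False, l=True, o=True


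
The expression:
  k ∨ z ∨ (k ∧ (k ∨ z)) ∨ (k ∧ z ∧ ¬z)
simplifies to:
k ∨ z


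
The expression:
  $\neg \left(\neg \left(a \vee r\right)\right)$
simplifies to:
$a \vee r$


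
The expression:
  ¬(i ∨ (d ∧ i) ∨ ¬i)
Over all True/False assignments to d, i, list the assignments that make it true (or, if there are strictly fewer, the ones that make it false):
is never true.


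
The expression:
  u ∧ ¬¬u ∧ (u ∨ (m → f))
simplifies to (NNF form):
u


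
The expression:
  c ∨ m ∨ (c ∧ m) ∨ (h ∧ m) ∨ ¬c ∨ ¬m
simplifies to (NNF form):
True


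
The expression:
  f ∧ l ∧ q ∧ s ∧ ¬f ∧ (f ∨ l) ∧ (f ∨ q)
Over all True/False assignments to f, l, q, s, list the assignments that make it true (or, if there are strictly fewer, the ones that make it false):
is never true.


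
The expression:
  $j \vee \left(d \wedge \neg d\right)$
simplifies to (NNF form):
$j$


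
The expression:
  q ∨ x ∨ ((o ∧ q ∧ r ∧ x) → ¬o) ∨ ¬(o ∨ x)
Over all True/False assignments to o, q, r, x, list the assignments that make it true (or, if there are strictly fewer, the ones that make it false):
is always true.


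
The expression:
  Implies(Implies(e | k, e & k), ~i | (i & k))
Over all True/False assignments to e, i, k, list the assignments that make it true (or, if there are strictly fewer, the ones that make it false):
is false only for:
  e=False, i=True, k=False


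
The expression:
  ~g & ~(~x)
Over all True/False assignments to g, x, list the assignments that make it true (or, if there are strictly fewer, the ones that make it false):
is true only for:
  g=False, x=True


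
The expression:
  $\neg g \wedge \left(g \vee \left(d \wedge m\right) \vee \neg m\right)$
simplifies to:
$\neg g \wedge \left(d \vee \neg m\right)$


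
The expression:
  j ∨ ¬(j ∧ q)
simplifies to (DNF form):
True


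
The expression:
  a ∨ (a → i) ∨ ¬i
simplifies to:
True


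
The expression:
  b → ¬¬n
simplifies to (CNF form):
n ∨ ¬b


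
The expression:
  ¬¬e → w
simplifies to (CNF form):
w ∨ ¬e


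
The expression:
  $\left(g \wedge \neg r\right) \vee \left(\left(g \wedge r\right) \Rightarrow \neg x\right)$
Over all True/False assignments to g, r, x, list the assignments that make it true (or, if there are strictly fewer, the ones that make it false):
is false only for:
  g=True, r=True, x=True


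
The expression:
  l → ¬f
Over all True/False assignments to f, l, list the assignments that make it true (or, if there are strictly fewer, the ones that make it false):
is false only for:
  f=True, l=True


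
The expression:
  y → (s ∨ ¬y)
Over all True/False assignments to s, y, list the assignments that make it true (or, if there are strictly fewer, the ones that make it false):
is false only for:
  s=False, y=True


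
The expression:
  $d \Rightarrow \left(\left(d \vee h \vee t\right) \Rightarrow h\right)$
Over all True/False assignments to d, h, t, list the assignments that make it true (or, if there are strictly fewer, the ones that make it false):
is false only for:
  d=True, h=False, t=False;
  d=True, h=False, t=True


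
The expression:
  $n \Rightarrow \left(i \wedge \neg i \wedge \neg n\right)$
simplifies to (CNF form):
$\neg n$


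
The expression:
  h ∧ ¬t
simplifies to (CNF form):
h ∧ ¬t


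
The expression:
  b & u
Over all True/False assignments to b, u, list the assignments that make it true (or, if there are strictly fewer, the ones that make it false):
is true only for:
  b=True, u=True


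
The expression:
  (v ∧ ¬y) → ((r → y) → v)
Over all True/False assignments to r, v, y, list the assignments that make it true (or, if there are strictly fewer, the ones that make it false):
is always true.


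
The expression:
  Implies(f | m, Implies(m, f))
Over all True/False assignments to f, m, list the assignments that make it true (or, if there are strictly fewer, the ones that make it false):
is false only for:
  f=False, m=True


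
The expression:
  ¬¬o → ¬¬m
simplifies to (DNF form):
m ∨ ¬o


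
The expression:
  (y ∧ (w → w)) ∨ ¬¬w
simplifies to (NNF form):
w ∨ y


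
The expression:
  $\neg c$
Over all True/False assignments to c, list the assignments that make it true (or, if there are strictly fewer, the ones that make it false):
is true only for:
  c=False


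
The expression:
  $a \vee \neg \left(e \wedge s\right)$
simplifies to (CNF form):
$a \vee \neg e \vee \neg s$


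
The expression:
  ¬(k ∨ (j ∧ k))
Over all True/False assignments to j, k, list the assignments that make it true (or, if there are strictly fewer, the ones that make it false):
is true only for:
  j=False, k=False;
  j=True, k=False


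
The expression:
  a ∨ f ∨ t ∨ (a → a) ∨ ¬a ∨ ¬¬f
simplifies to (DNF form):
True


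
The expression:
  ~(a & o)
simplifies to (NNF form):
~a | ~o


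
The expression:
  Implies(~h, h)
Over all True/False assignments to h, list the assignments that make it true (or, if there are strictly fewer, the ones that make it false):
is true only for:
  h=True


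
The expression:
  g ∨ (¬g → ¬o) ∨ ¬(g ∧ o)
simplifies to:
True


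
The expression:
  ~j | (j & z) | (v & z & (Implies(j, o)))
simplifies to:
z | ~j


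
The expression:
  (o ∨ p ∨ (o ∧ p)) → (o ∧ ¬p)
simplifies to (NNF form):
¬p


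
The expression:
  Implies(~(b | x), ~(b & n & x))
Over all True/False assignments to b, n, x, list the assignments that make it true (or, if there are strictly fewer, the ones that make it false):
is always true.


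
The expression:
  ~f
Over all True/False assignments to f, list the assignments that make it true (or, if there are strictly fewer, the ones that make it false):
is true only for:
  f=False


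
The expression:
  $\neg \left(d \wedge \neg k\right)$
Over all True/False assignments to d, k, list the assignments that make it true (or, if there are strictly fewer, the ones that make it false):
is false only for:
  d=True, k=False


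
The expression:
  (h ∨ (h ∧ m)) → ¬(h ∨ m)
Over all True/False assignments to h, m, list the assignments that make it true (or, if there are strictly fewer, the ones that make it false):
is true only for:
  h=False, m=False;
  h=False, m=True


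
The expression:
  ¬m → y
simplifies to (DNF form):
m ∨ y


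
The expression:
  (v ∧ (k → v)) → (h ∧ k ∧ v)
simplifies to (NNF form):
(h ∧ k) ∨ ¬v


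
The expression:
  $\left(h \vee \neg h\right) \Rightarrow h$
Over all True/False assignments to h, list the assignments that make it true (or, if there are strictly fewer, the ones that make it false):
is true only for:
  h=True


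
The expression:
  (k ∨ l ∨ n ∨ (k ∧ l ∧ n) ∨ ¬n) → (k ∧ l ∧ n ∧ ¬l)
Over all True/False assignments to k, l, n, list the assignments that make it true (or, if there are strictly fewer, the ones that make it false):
is never true.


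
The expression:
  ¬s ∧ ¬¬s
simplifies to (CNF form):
False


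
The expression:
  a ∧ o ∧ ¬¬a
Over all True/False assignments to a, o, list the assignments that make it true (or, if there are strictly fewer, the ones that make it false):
is true only for:
  a=True, o=True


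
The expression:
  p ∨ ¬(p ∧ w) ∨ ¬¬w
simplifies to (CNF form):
True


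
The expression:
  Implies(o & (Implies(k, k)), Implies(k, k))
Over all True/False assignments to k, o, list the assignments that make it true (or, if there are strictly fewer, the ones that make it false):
is always true.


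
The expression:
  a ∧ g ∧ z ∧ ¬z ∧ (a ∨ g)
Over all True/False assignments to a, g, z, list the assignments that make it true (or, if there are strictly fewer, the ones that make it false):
is never true.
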